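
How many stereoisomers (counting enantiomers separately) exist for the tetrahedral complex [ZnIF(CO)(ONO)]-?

Only one geometric arrangement is possible; it has no improper symmetry element, so it exists as a pair of enantiomers (2 stereoisomers).

2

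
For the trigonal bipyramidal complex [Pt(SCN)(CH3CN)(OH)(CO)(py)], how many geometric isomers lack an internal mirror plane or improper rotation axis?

10

A trigonal bipyramid has two axial and three equatorial sites, which are chemically inequivalent.
Systematic enumeration (placing each ligand type in turn and discarding arrangements equivalent by rotation or reflection) gives 10 geometric isomers.
Of these, 10 lack any improper symmetry element and so occur as enantiomeric pairs, giving 10 + 10 = 20 stereoisomers in total.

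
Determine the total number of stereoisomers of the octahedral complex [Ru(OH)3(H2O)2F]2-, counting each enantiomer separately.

Working through the distinct placements yields 3 geometric isomers: OH mer, H2O cis; OH mer, H2O trans; OH fac, H2O cis.
Each arrangement has an internal mirror plane or centre of symmetry, so none is chiral.

3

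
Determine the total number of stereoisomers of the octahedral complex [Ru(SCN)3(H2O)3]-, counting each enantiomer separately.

The six octahedral sites form three mutually perpendicular trans pairs.
Systematic placement gives 2 geometric isomers: SCN mer; SCN fac.
Each arrangement has an internal mirror plane or centre of symmetry, so none is chiral.

2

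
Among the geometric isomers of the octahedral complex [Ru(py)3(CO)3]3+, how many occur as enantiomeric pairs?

An octahedron has six vertices in three trans pairs; every non-trans pair is cis.
Systematic placement gives 2 geometric isomers: py mer; py fac.
Each arrangement has an internal mirror plane or centre of symmetry, so none is chiral.

0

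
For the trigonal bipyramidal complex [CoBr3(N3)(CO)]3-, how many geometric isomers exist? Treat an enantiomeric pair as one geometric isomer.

4

A trigonal bipyramid has two axial and three equatorial sites, which are chemically inequivalent.
The distinct arrangements are (4 in all): N3 equatorial, CO equatorial; N3 equatorial, CO axial; N3 axial, CO equatorial; N3 axial, CO axial.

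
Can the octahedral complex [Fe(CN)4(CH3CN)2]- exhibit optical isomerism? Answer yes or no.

no

In an octahedral complex each vertex has one trans partner and four cis neighbours.
Working through the distinct placements yields 2 geometric isomers: CH3CN trans; CH3CN cis.
Each arrangement has an internal mirror plane or centre of symmetry, so none is chiral.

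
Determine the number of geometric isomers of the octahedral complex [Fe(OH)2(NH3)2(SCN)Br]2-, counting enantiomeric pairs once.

6

In an octahedral complex each vertex has one trans partner and four cis neighbours.
Systematic placement gives 6 geometric isomers: OH cis, NH3 cis (3 arrangements, 2 chiral); OH trans, NH3 cis; OH cis, NH3 trans; OH trans, NH3 trans.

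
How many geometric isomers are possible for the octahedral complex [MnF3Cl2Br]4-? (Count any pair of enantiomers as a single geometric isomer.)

3

The six octahedral sites form three mutually perpendicular trans pairs.
Systematic placement gives 3 geometric isomers: F mer, Cl cis; F mer, Cl trans; F fac, Cl cis.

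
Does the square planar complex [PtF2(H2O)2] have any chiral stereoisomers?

In a square planar complex each vertex has one trans partner and two cis neighbours.
Systematic placement gives 2 geometric isomers: F cis; F trans.
Each arrangement has an internal mirror plane or centre of symmetry, so none is chiral.

no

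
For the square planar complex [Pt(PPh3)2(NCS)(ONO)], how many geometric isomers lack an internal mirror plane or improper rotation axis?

0

Working through the distinct placements yields 2 geometric isomers: PPh3 cis; PPh3 trans.
Each arrangement has an internal mirror plane or centre of symmetry, so none is chiral.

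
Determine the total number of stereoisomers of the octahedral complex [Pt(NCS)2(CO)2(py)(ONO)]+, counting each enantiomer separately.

There are 6 geometric isomers: NCS trans, CO trans; NCS cis, CO trans; NCS cis, CO cis (3 arrangements, 2 chiral); NCS trans, CO cis.
Of these, 2 lack any improper symmetry element and so occur as enantiomeric pairs, giving 6 + 2 = 8 stereoisomers in total.

8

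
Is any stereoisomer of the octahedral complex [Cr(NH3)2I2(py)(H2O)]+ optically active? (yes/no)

yes

In an octahedral complex each vertex has one trans partner and four cis neighbours.
Working through the distinct placements yields 6 geometric isomers: NH3 cis, I cis (3 arrangements, 2 chiral); NH3 trans, I cis; NH3 cis, I trans; NH3 trans, I trans.
Of these, 2 lack any improper symmetry element and so occur as enantiomeric pairs, giving 6 + 2 = 8 stereoisomers in total.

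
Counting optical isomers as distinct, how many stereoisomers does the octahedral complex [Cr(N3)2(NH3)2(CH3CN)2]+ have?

The distinct arrangements are (5 in all): N3 trans, NH3 trans, CH3CN trans; N3 cis, NH3 cis, CH3CN trans; N3 cis, NH3 trans, CH3CN cis; N3 cis, NH3 cis, CH3CN cis (chiral); N3 trans, NH3 cis, CH3CN cis.
One of these lacks any improper symmetry element and so occurs as an enantiomeric pair, giving 5 + 1 = 6 stereoisomers in total.

6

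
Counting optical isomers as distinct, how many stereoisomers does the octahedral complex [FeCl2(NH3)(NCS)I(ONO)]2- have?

An octahedron has six vertices in three trans pairs; every non-trans pair is cis.
Placing the ligands in turn and identifying arrangements related by rotation or reflection leaves 9 distinct geometric isomers.
Of these, 6 lack any improper symmetry element and so occur as enantiomeric pairs, giving 9 + 6 = 15 stereoisomers in total.

15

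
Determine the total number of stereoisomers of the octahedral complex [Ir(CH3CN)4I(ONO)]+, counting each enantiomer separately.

2

The distinct arrangements are (2 in all): I and ONO mutually trans; I and ONO mutually cis.
Each arrangement has an internal mirror plane or centre of symmetry, so none is chiral.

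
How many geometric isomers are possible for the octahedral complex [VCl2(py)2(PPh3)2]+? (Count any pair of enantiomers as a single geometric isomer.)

5

Systematic placement gives 5 geometric isomers: Cl trans, py trans, PPh3 trans; Cl trans, py cis, PPh3 cis; Cl cis, py trans, PPh3 cis; Cl cis, py cis, PPh3 cis (chiral); Cl cis, py cis, PPh3 trans.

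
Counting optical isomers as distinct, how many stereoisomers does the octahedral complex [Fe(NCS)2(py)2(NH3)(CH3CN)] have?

The six octahedral sites form three mutually perpendicular trans pairs.
The distinct arrangements are (6 in all): NCS cis, py trans; NCS cis, py cis (3 arrangements, 2 chiral); NCS trans, py trans; NCS trans, py cis.
Of these, 2 lack any improper symmetry element and so occur as enantiomeric pairs, giving 6 + 2 = 8 stereoisomers in total.

8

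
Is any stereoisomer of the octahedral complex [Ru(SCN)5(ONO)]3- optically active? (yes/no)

no

The six octahedral sites form three mutually perpendicular trans pairs.
Only one geometric arrangement is possible.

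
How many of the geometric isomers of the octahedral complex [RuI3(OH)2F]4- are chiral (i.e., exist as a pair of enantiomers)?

0

Working through the distinct placements yields 3 geometric isomers: I mer, OH trans; I fac, OH cis; I mer, OH cis.
Each arrangement has an internal mirror plane or centre of symmetry, so none is chiral.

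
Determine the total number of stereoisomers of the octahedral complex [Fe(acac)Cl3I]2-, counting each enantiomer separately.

In an octahedral complex each vertex has one trans partner and four cis neighbours.
Each acac is bidentate and must span two cis positions.
There are 2 geometric isomers: Cl mer; Cl fac.
Each arrangement has an internal mirror plane or centre of symmetry, so none is chiral.

2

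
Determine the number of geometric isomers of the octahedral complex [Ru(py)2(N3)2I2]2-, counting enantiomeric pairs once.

The six octahedral sites form three mutually perpendicular trans pairs.
The distinct arrangements are (5 in all): py trans, N3 trans, I trans; py cis, N3 cis, I trans; py trans, N3 cis, I cis; py cis, N3 cis, I cis (chiral); py cis, N3 trans, I cis.

5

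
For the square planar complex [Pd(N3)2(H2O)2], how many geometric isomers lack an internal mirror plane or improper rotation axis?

0

A square has two trans pairs of vertices; adjacent vertices are cis.
Systematic placement gives 2 geometric isomers: N3 cis; N3 trans.
Each arrangement has an internal mirror plane or centre of symmetry, so none is chiral.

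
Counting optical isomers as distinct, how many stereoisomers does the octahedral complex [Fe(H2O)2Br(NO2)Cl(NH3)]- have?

15

In an octahedral complex each vertex has one trans partner and four cis neighbours.
Placing the ligands in turn and identifying arrangements related by rotation or reflection leaves 9 distinct geometric isomers.
Of these, 6 lack any improper symmetry element and so occur as enantiomeric pairs, giving 9 + 6 = 15 stereoisomers in total.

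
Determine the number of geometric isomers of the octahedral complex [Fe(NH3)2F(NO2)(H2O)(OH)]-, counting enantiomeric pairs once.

The six octahedral sites form three mutually perpendicular trans pairs.
Placing the ligands in turn and identifying arrangements related by rotation or reflection leaves 9 distinct geometric isomers.

9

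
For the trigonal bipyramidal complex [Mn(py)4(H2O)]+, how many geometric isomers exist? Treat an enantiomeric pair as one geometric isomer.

A trigonal bipyramid has two axial and three equatorial sites, which are chemically inequivalent.
There are 2 geometric isomers: H2O axial; H2O equatorial.

2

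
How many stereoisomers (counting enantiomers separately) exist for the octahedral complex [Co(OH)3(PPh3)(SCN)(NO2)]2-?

The six octahedral sites form three mutually perpendicular trans pairs.
There are 4 geometric isomers: OH mer (3 arrangements); OH fac (chiral).
One of these lacks any improper symmetry element and so occurs as an enantiomeric pair, giving 4 + 1 = 5 stereoisomers in total.

5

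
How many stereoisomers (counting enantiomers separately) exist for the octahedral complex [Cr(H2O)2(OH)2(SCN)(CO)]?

8

An octahedron has six vertices in three trans pairs; every non-trans pair is cis.
The distinct arrangements are (6 in all): H2O cis, OH cis (3 arrangements, 2 chiral); H2O cis, OH trans; H2O trans, OH cis; H2O trans, OH trans.
Of these, 2 lack any improper symmetry element and so occur as enantiomeric pairs, giving 6 + 2 = 8 stereoisomers in total.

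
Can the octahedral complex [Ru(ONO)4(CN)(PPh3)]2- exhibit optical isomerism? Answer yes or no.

In an octahedral complex each vertex has one trans partner and four cis neighbours.
There are 2 geometric isomers: CN and PPh3 mutually cis; CN and PPh3 mutually trans.
Each arrangement has an internal mirror plane or centre of symmetry, so none is chiral.

no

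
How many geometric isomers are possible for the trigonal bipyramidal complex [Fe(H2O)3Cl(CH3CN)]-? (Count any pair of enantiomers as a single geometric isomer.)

In a trigonal bipyramid the two axial positions differ from the three equatorial ones.
Working through the distinct placements yields 4 geometric isomers: Cl axial, CH3CN axial; Cl equatorial, CH3CN axial; Cl axial, CH3CN equatorial; Cl equatorial, CH3CN equatorial.

4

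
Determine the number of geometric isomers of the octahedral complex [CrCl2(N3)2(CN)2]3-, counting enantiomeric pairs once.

In an octahedral complex each vertex has one trans partner and four cis neighbours.
The distinct arrangements are (5 in all): Cl trans, N3 trans, CN trans; Cl cis, N3 cis, CN trans; Cl cis, N3 trans, CN cis; Cl cis, N3 cis, CN cis (chiral); Cl trans, N3 cis, CN cis.

5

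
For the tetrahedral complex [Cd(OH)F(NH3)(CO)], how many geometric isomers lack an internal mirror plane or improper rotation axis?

1

All four vertices of a tetrahedron are equivalent and mutually adjacent, so cis/trans isomerism cannot arise.
Only one geometric arrangement is possible; it has no improper symmetry element, so it exists as a pair of enantiomers (2 stereoisomers).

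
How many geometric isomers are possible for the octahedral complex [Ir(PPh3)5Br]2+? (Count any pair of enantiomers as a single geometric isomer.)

An octahedron has six vertices in three trans pairs; every non-trans pair is cis.
Only one geometric arrangement is possible.

1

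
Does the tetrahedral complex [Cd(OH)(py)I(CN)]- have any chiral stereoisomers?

In a tetrahedral complex all four positions are equivalent and every pair of ligands is adjacent — there is no cis/trans distinction.
Only one geometric arrangement is possible; it has no improper symmetry element, so it exists as a pair of enantiomers (2 stereoisomers).

yes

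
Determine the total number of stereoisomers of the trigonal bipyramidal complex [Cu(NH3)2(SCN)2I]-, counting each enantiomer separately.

Systematic enumeration (placing each ligand type in turn and discarding arrangements equivalent by rotation or reflection) gives 5 geometric isomers.
One of these lacks any improper symmetry element and so occurs as an enantiomeric pair, giving 5 + 1 = 6 stereoisomers in total.

6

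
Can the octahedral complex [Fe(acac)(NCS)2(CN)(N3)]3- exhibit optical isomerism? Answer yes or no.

An octahedron has six vertices in three trans pairs; every non-trans pair is cis.
Each acac is bidentate and must span two cis positions.
There are 4 geometric isomers: NCS cis (3 arrangements, 2 chiral); NCS trans.
Of these, 2 lack any improper symmetry element and so occur as enantiomeric pairs, giving 4 + 2 = 6 stereoisomers in total.

yes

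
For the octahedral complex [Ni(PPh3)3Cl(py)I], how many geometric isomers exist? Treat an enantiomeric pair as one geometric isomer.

4

The six octahedral sites form three mutually perpendicular trans pairs.
There are 4 geometric isomers: PPh3 mer (3 arrangements); PPh3 fac (chiral).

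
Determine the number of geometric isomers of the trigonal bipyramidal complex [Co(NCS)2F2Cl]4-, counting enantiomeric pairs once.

5

A trigonal bipyramid has two axial and three equatorial sites, which are chemically inequivalent.
Exhaustive case analysis gives 5 geometric isomers.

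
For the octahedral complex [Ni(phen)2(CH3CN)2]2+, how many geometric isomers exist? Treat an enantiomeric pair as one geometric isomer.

In an octahedral complex each vertex has one trans partner and four cis neighbours.
Each phen is bidentate and must span two cis positions.
The distinct arrangements are (2 in all): CH3CN trans; CH3CN cis (chiral).

2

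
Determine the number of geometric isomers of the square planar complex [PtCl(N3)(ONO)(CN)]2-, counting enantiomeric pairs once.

In a square planar complex each vertex has one trans partner and two cis neighbours.
The distinct arrangements are (3 in all): (CN/N3 trans, Cl/ONO trans); (CN/ONO trans, Cl/N3 trans); (CN/Cl trans, N3/ONO trans).

3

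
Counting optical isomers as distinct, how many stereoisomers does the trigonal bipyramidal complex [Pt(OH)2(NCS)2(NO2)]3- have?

6

A trigonal bipyramid has two axial and three equatorial sites, which are chemically inequivalent.
Placing the ligands in turn and identifying arrangements related by rotation or reflection leaves 5 distinct geometric isomers.
One of these lacks any improper symmetry element and so occurs as an enantiomeric pair, giving 5 + 1 = 6 stereoisomers in total.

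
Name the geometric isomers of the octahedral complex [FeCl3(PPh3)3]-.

The distinct arrangements are (2 in all): Cl mer; Cl fac.

fac and mer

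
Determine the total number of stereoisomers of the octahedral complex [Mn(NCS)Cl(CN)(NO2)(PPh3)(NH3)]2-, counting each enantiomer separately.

Placing the ligands in turn and identifying arrangements related by rotation or reflection leaves 15 distinct geometric isomers.
Of these, 15 lack any improper symmetry element and so occur as enantiomeric pairs, giving 15 + 15 = 30 stereoisomers in total.

30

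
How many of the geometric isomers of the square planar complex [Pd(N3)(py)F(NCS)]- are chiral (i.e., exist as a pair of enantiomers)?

There are 3 geometric isomers: (F/NCS trans, N3/py trans); (F/py trans, N3/NCS trans); (F/N3 trans, NCS/py trans).
Each arrangement has an internal mirror plane or centre of symmetry, so none is chiral.

0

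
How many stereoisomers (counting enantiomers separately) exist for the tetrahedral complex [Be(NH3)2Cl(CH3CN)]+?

1

In a tetrahedral complex all four positions are equivalent and every pair of ligands is adjacent — there is no cis/trans distinction.
Only one geometric arrangement is possible.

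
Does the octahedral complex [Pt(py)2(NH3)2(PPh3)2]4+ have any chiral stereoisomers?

yes

The six octahedral sites form three mutually perpendicular trans pairs.
Working through the distinct placements yields 5 geometric isomers: py trans, NH3 trans, PPh3 trans; py cis, NH3 trans, PPh3 cis; py trans, NH3 cis, PPh3 cis; py cis, NH3 cis, PPh3 cis (chiral); py cis, NH3 cis, PPh3 trans.
One of these lacks any improper symmetry element and so occurs as an enantiomeric pair, giving 5 + 1 = 6 stereoisomers in total.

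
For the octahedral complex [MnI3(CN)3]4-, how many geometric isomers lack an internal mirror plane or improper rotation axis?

0

In an octahedral complex each vertex has one trans partner and four cis neighbours.
The distinct arrangements are (2 in all): I mer; I fac.
Each arrangement has an internal mirror plane or centre of symmetry, so none is chiral.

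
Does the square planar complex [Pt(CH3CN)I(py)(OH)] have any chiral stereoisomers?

no

In a square planar complex each vertex has one trans partner and two cis neighbours.
The distinct arrangements are (3 in all): (CH3CN/OH trans, I/py trans); (CH3CN/py trans, I/OH trans); (CH3CN/I trans, OH/py trans).
Each arrangement has an internal mirror plane or centre of symmetry, so none is chiral.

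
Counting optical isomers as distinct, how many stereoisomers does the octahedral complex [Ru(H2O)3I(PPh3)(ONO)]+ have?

5

The six octahedral sites form three mutually perpendicular trans pairs.
The distinct arrangements are (4 in all): H2O mer (3 arrangements); H2O fac (chiral).
One of these lacks any improper symmetry element and so occurs as an enantiomeric pair, giving 4 + 1 = 5 stereoisomers in total.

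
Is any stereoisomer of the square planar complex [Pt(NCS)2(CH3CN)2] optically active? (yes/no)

no

In a square planar complex each vertex has one trans partner and two cis neighbours.
The distinct arrangements are (2 in all): NCS cis; NCS trans.
Each arrangement has an internal mirror plane or centre of symmetry, so none is chiral.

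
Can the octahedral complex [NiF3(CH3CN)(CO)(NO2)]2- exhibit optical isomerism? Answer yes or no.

yes

An octahedron has six vertices in three trans pairs; every non-trans pair is cis.
The distinct arrangements are (4 in all): F mer (3 arrangements); F fac (chiral).
One of these lacks any improper symmetry element and so occurs as an enantiomeric pair, giving 4 + 1 = 5 stereoisomers in total.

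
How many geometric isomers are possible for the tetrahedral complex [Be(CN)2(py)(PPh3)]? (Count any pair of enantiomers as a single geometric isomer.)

1

In a tetrahedral complex all four positions are equivalent and every pair of ligands is adjacent — there is no cis/trans distinction.
Only one geometric arrangement is possible.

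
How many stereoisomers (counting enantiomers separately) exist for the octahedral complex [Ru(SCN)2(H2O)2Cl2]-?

6

An octahedron has six vertices in three trans pairs; every non-trans pair is cis.
Systematic placement gives 5 geometric isomers: SCN trans, H2O trans, Cl trans; SCN cis, H2O cis, Cl trans; SCN trans, H2O cis, Cl cis; SCN cis, H2O cis, Cl cis (chiral); SCN cis, H2O trans, Cl cis.
One of these lacks any improper symmetry element and so occurs as an enantiomeric pair, giving 5 + 1 = 6 stereoisomers in total.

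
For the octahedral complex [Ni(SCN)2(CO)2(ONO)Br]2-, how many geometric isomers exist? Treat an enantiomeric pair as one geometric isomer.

An octahedron has six vertices in three trans pairs; every non-trans pair is cis.
There are 6 geometric isomers: SCN trans, CO cis; SCN cis, CO cis (3 arrangements, 2 chiral); SCN trans, CO trans; SCN cis, CO trans.

6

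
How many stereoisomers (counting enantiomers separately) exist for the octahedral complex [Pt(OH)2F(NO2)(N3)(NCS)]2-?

Placing the ligands in turn and identifying arrangements related by rotation or reflection leaves 9 distinct geometric isomers.
Of these, 6 lack any improper symmetry element and so occur as enantiomeric pairs, giving 9 + 6 = 15 stereoisomers in total.

15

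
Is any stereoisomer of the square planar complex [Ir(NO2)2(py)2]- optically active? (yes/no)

no

There are 2 geometric isomers: NO2 cis; NO2 trans.
Each arrangement has an internal mirror plane or centre of symmetry, so none is chiral.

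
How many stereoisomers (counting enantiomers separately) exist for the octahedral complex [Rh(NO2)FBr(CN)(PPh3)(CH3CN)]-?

30

In an octahedral complex each vertex has one trans partner and four cis neighbours.
Placing the ligands in turn and identifying arrangements related by rotation or reflection leaves 15 distinct geometric isomers.
Of these, 15 lack any improper symmetry element and so occur as enantiomeric pairs, giving 15 + 15 = 30 stereoisomers in total.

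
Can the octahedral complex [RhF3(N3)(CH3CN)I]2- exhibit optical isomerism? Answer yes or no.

yes

The six octahedral sites form three mutually perpendicular trans pairs.
Working through the distinct placements yields 4 geometric isomers: F mer (3 arrangements); F fac (chiral).
One of these lacks any improper symmetry element and so occurs as an enantiomeric pair, giving 4 + 1 = 5 stereoisomers in total.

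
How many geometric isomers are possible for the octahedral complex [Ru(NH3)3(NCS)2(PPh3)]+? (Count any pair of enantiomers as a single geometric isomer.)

The six octahedral sites form three mutually perpendicular trans pairs.
The distinct arrangements are (3 in all): NH3 mer, NCS trans; NH3 fac, NCS cis; NH3 mer, NCS cis.

3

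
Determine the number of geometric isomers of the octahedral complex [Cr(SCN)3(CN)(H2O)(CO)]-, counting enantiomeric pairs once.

4

An octahedron has six vertices in three trans pairs; every non-trans pair is cis.
Working through the distinct placements yields 4 geometric isomers: SCN mer (3 arrangements); SCN fac (chiral).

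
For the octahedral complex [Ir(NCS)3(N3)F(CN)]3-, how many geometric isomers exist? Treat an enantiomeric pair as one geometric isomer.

4

An octahedron has six vertices in three trans pairs; every non-trans pair is cis.
There are 4 geometric isomers: NCS mer (3 arrangements); NCS fac (chiral).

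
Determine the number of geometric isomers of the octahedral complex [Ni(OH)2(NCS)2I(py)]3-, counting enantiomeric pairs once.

An octahedron has six vertices in three trans pairs; every non-trans pair is cis.
The distinct arrangements are (6 in all): OH cis, NCS cis (3 arrangements, 2 chiral); OH trans, NCS cis; OH cis, NCS trans; OH trans, NCS trans.

6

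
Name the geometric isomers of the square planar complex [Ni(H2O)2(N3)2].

In a square planar complex each vertex has one trans partner and two cis neighbours.
The distinct arrangements are (2 in all): H2O cis; H2O trans.

cis and trans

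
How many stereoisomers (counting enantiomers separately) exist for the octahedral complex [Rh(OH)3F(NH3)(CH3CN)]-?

In an octahedral complex each vertex has one trans partner and four cis neighbours.
Systematic placement gives 4 geometric isomers: OH mer (3 arrangements); OH fac (chiral).
One of these lacks any improper symmetry element and so occurs as an enantiomeric pair, giving 4 + 1 = 5 stereoisomers in total.

5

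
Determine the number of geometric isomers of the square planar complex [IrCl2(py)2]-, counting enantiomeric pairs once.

2

A square has two trans pairs of vertices; adjacent vertices are cis.
Systematic placement gives 2 geometric isomers: Cl cis; Cl trans.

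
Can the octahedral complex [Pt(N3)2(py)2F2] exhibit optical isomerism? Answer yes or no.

In an octahedral complex each vertex has one trans partner and four cis neighbours.
Working through the distinct placements yields 5 geometric isomers: N3 trans, py trans, F trans; N3 cis, py cis, F trans; N3 cis, py trans, F cis; N3 cis, py cis, F cis (chiral); N3 trans, py cis, F cis.
One of these lacks any improper symmetry element and so occurs as an enantiomeric pair, giving 5 + 1 = 6 stereoisomers in total.

yes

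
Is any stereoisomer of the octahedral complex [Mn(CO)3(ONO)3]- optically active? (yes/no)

no

An octahedron has six vertices in three trans pairs; every non-trans pair is cis.
The distinct arrangements are (2 in all): CO mer; CO fac.
Each arrangement has an internal mirror plane or centre of symmetry, so none is chiral.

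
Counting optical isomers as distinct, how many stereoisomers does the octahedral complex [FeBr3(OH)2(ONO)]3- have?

3

In an octahedral complex each vertex has one trans partner and four cis neighbours.
There are 3 geometric isomers: Br mer, OH cis; Br mer, OH trans; Br fac, OH cis.
Each arrangement has an internal mirror plane or centre of symmetry, so none is chiral.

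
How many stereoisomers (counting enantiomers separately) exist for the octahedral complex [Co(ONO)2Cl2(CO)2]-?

Systematic placement gives 5 geometric isomers: ONO trans, Cl trans, CO trans; ONO cis, Cl cis, CO trans; ONO trans, Cl cis, CO cis; ONO cis, Cl cis, CO cis (chiral); ONO cis, Cl trans, CO cis.
One of these lacks any improper symmetry element and so occurs as an enantiomeric pair, giving 5 + 1 = 6 stereoisomers in total.

6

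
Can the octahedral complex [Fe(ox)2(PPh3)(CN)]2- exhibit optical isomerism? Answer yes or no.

An octahedron has six vertices in three trans pairs; every non-trans pair is cis.
Each ox is bidentate and must span two cis positions.
The distinct arrangements are (2 in all): PPh3 and CN mutually trans; PPh3 and CN mutually cis (chiral).
One of these lacks any improper symmetry element and so occurs as an enantiomeric pair, giving 2 + 1 = 3 stereoisomers in total.

yes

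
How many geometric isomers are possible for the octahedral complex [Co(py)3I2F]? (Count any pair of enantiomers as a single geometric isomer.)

3

An octahedron has six vertices in three trans pairs; every non-trans pair is cis.
Systematic placement gives 3 geometric isomers: py mer, I cis; py mer, I trans; py fac, I cis.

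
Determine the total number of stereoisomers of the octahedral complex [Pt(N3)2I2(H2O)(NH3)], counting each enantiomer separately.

8

The six octahedral sites form three mutually perpendicular trans pairs.
Working through the distinct placements yields 6 geometric isomers: N3 cis, I cis (3 arrangements, 2 chiral); N3 trans, I cis; N3 cis, I trans; N3 trans, I trans.
Of these, 2 lack any improper symmetry element and so occur as enantiomeric pairs, giving 6 + 2 = 8 stereoisomers in total.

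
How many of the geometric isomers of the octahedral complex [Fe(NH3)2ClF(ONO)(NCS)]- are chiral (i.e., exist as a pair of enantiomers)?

In an octahedral complex each vertex has one trans partner and four cis neighbours.
Exhaustive case analysis gives 9 geometric isomers.
Of these, 6 lack any improper symmetry element and so occur as enantiomeric pairs, giving 9 + 6 = 15 stereoisomers in total.

6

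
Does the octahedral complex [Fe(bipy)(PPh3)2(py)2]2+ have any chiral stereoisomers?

Each bipy is bidentate and must span two cis positions.
Systematic placement gives 3 geometric isomers: PPh3 trans, py cis; PPh3 cis, py trans; PPh3 cis, py cis (chiral).
One of these lacks any improper symmetry element and so occurs as an enantiomeric pair, giving 3 + 1 = 4 stereoisomers in total.

yes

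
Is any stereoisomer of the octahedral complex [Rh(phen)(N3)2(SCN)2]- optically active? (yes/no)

yes

In an octahedral complex each vertex has one trans partner and four cis neighbours.
Each phen is bidentate and must span two cis positions.
Systematic placement gives 3 geometric isomers: N3 trans, SCN cis; N3 cis, SCN cis (chiral); N3 cis, SCN trans.
One of these lacks any improper symmetry element and so occurs as an enantiomeric pair, giving 3 + 1 = 4 stereoisomers in total.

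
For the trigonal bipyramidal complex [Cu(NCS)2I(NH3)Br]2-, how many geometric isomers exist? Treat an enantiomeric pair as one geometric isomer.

7

Systematic enumeration (placing each ligand type in turn and discarding arrangements equivalent by rotation or reflection) gives 7 geometric isomers.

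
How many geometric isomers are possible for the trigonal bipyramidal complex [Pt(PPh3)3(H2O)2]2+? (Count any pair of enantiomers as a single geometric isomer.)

A trigonal bipyramid has two axial and three equatorial sites, which are chemically inequivalent.
There are 3 geometric isomers: H2O both axial; H2O one axial, one equatorial; H2O both equatorial.

3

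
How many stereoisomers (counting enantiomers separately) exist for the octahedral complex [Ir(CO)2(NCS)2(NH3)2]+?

An octahedron has six vertices in three trans pairs; every non-trans pair is cis.
Systematic placement gives 5 geometric isomers: CO trans, NCS trans, NH3 trans; CO trans, NCS cis, NH3 cis; CO cis, NCS cis, NH3 trans; CO cis, NCS cis, NH3 cis (chiral); CO cis, NCS trans, NH3 cis.
One of these lacks any improper symmetry element and so occurs as an enantiomeric pair, giving 5 + 1 = 6 stereoisomers in total.

6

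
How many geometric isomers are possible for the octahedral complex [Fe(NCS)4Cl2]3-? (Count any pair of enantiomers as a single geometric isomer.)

The distinct arrangements are (2 in all): Cl trans; Cl cis.

2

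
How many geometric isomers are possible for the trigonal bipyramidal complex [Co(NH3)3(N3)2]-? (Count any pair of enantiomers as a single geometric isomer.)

Systematic placement gives 3 geometric isomers: N3 both axial; N3 one axial, one equatorial; N3 both equatorial.

3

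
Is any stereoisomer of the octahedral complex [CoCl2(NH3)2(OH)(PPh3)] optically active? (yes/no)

yes

The six octahedral sites form three mutually perpendicular trans pairs.
Systematic placement gives 6 geometric isomers: Cl trans, NH3 trans; Cl trans, NH3 cis; Cl cis, NH3 cis (3 arrangements, 2 chiral); Cl cis, NH3 trans.
Of these, 2 lack any improper symmetry element and so occur as enantiomeric pairs, giving 6 + 2 = 8 stereoisomers in total.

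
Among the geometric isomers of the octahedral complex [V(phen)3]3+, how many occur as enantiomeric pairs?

Each phen is bidentate and must span two cis positions.
Only one geometric arrangement is possible; it has no improper symmetry element, so it exists as a pair of enantiomers (2 stereoisomers).

1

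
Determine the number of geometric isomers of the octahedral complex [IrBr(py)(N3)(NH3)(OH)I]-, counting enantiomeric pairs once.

15

In an octahedral complex each vertex has one trans partner and four cis neighbours.
Placing the ligands in turn and identifying arrangements related by rotation or reflection leaves 15 distinct geometric isomers.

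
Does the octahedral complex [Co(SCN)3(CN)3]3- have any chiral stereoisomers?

no

The six octahedral sites form three mutually perpendicular trans pairs.
Working through the distinct placements yields 2 geometric isomers: SCN mer; SCN fac.
Each arrangement has an internal mirror plane or centre of symmetry, so none is chiral.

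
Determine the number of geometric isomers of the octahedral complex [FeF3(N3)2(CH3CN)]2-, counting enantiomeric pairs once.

3

An octahedron has six vertices in three trans pairs; every non-trans pair is cis.
Working through the distinct placements yields 3 geometric isomers: F mer, N3 trans; F fac, N3 cis; F mer, N3 cis.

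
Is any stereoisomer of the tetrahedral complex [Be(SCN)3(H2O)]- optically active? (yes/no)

Only one geometric arrangement is possible.

no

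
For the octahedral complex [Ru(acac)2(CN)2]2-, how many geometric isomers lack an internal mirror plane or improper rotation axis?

1

In an octahedral complex each vertex has one trans partner and four cis neighbours.
Each acac is bidentate and must span two cis positions.
Working through the distinct placements yields 2 geometric isomers: CN trans; CN cis (chiral).
One of these lacks any improper symmetry element and so occurs as an enantiomeric pair, giving 2 + 1 = 3 stereoisomers in total.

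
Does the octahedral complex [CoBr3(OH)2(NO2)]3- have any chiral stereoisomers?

An octahedron has six vertices in three trans pairs; every non-trans pair is cis.
Working through the distinct placements yields 3 geometric isomers: Br mer, OH trans; Br mer, OH cis; Br fac, OH cis.
Each arrangement has an internal mirror plane or centre of symmetry, so none is chiral.

no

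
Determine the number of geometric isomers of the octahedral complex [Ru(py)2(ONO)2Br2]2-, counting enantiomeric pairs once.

The six octahedral sites form three mutually perpendicular trans pairs.
Working through the distinct placements yields 5 geometric isomers: py trans, ONO trans, Br trans; py cis, ONO cis, Br trans; py trans, ONO cis, Br cis; py cis, ONO cis, Br cis (chiral); py cis, ONO trans, Br cis.

5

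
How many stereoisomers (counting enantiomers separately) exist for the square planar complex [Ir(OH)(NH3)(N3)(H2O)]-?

The distinct arrangements are (3 in all): (H2O/NH3 trans, N3/OH trans); (H2O/OH trans, N3/NH3 trans); (H2O/N3 trans, NH3/OH trans).
Each arrangement has an internal mirror plane or centre of symmetry, so none is chiral.

3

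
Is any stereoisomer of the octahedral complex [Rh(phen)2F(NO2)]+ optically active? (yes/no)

yes

Each phen is bidentate and must span two cis positions.
There are 2 geometric isomers: F and NO2 mutually trans; F and NO2 mutually cis (chiral).
One of these lacks any improper symmetry element and so occurs as an enantiomeric pair, giving 2 + 1 = 3 stereoisomers in total.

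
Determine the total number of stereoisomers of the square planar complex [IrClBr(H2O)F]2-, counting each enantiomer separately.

Working through the distinct placements yields 3 geometric isomers: (Br/F trans, Cl/H2O trans); (Br/H2O trans, Cl/F trans); (Br/Cl trans, F/H2O trans).
Each arrangement has an internal mirror plane or centre of symmetry, so none is chiral.

3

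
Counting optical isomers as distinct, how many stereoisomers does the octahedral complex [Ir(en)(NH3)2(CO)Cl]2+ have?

6

Each en is bidentate and must span two cis positions.
There are 4 geometric isomers: NH3 cis (3 arrangements, 2 chiral); NH3 trans.
Of these, 2 lack any improper symmetry element and so occur as enantiomeric pairs, giving 4 + 2 = 6 stereoisomers in total.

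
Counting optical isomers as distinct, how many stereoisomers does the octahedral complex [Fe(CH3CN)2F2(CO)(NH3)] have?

In an octahedral complex each vertex has one trans partner and four cis neighbours.
Systematic placement gives 6 geometric isomers: CH3CN trans, F cis; CH3CN trans, F trans; CH3CN cis, F cis (3 arrangements, 2 chiral); CH3CN cis, F trans.
Of these, 2 lack any improper symmetry element and so occur as enantiomeric pairs, giving 6 + 2 = 8 stereoisomers in total.

8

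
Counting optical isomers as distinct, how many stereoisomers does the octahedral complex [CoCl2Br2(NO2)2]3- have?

An octahedron has six vertices in three trans pairs; every non-trans pair is cis.
The distinct arrangements are (5 in all): Cl trans, Br trans, NO2 trans; Cl cis, Br trans, NO2 cis; Cl cis, Br cis, NO2 trans; Cl cis, Br cis, NO2 cis (chiral); Cl trans, Br cis, NO2 cis.
One of these lacks any improper symmetry element and so occurs as an enantiomeric pair, giving 5 + 1 = 6 stereoisomers in total.

6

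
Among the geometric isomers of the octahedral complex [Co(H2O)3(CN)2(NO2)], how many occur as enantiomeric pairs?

Systematic placement gives 3 geometric isomers: H2O mer, CN trans; H2O fac, CN cis; H2O mer, CN cis.
Each arrangement has an internal mirror plane or centre of symmetry, so none is chiral.

0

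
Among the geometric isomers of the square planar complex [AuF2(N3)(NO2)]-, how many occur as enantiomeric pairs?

0

In a square planar complex each vertex has one trans partner and two cis neighbours.
Systematic placement gives 2 geometric isomers: F cis; F trans.
Each arrangement has an internal mirror plane or centre of symmetry, so none is chiral.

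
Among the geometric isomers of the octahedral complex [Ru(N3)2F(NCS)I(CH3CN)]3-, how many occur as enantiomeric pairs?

An octahedron has six vertices in three trans pairs; every non-trans pair is cis.
Systematic enumeration (placing each ligand type in turn and discarding arrangements equivalent by rotation or reflection) gives 9 geometric isomers.
Of these, 6 lack any improper symmetry element and so occur as enantiomeric pairs, giving 9 + 6 = 15 stereoisomers in total.

6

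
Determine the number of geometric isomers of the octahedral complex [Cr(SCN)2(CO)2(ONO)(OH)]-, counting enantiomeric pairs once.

6

An octahedron has six vertices in three trans pairs; every non-trans pair is cis.
The distinct arrangements are (6 in all): SCN trans, CO trans; SCN cis, CO trans; SCN trans, CO cis; SCN cis, CO cis (3 arrangements, 2 chiral).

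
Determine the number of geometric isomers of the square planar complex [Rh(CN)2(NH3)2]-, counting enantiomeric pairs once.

In a square planar complex each vertex has one trans partner and two cis neighbours.
The distinct arrangements are (2 in all): CN cis; CN trans.

2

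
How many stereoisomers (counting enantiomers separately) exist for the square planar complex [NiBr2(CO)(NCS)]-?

2

The distinct arrangements are (2 in all): Br cis; Br trans.
Each arrangement has an internal mirror plane or centre of symmetry, so none is chiral.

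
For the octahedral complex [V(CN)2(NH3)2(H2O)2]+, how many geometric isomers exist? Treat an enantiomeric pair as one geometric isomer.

An octahedron has six vertices in three trans pairs; every non-trans pair is cis.
The distinct arrangements are (5 in all): CN trans, NH3 trans, H2O trans; CN trans, NH3 cis, H2O cis; CN cis, NH3 trans, H2O cis; CN cis, NH3 cis, H2O cis (chiral); CN cis, NH3 cis, H2O trans.

5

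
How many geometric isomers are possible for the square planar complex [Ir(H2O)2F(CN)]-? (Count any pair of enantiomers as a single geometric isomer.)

2

A square has two trans pairs of vertices; adjacent vertices are cis.
Systematic placement gives 2 geometric isomers: H2O cis; H2O trans.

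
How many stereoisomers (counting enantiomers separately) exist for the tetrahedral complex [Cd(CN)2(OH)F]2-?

1

All four vertices of a tetrahedron are equivalent and mutually adjacent, so cis/trans isomerism cannot arise.
Only one geometric arrangement is possible.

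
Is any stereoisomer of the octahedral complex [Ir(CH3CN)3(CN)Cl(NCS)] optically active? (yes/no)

Working through the distinct placements yields 4 geometric isomers: CH3CN mer (3 arrangements); CH3CN fac (chiral).
One of these lacks any improper symmetry element and so occurs as an enantiomeric pair, giving 4 + 1 = 5 stereoisomers in total.

yes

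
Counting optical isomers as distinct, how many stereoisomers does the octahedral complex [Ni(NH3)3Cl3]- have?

2

The six octahedral sites form three mutually perpendicular trans pairs.
There are 2 geometric isomers: NH3 mer; NH3 fac.
Each arrangement has an internal mirror plane or centre of symmetry, so none is chiral.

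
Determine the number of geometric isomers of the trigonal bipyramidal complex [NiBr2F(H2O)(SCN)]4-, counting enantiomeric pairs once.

7

Systematic enumeration (placing each ligand type in turn and discarding arrangements equivalent by rotation or reflection) gives 7 geometric isomers.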